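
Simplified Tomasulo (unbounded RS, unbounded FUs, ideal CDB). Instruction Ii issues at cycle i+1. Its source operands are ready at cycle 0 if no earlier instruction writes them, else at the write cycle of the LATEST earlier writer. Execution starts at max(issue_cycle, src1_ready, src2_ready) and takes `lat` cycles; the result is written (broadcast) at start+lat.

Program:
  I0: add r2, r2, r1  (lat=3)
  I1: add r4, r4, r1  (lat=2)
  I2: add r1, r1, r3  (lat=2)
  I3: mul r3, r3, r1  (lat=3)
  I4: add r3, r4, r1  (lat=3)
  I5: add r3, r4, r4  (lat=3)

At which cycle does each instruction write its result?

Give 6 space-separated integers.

Answer: 4 4 5 8 8 9

Derivation:
I0 add r2: issue@1 deps=(None,None) exec_start@1 write@4
I1 add r4: issue@2 deps=(None,None) exec_start@2 write@4
I2 add r1: issue@3 deps=(None,None) exec_start@3 write@5
I3 mul r3: issue@4 deps=(None,2) exec_start@5 write@8
I4 add r3: issue@5 deps=(1,2) exec_start@5 write@8
I5 add r3: issue@6 deps=(1,1) exec_start@6 write@9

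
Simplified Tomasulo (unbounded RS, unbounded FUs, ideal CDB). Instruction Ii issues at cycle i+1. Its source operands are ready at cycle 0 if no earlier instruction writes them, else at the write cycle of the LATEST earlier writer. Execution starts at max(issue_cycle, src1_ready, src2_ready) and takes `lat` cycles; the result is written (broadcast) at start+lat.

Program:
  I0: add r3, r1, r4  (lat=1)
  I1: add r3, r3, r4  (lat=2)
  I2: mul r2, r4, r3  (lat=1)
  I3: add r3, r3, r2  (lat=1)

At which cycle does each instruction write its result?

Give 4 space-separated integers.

I0 add r3: issue@1 deps=(None,None) exec_start@1 write@2
I1 add r3: issue@2 deps=(0,None) exec_start@2 write@4
I2 mul r2: issue@3 deps=(None,1) exec_start@4 write@5
I3 add r3: issue@4 deps=(1,2) exec_start@5 write@6

Answer: 2 4 5 6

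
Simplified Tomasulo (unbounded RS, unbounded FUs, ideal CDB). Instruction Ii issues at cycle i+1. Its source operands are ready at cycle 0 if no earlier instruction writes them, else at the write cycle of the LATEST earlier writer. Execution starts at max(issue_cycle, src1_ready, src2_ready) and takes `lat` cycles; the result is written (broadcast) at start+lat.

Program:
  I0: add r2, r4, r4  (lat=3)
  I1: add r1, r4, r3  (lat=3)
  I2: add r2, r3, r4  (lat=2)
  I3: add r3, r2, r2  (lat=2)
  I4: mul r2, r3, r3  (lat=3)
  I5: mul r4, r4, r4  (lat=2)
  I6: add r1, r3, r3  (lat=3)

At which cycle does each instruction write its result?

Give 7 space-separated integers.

I0 add r2: issue@1 deps=(None,None) exec_start@1 write@4
I1 add r1: issue@2 deps=(None,None) exec_start@2 write@5
I2 add r2: issue@3 deps=(None,None) exec_start@3 write@5
I3 add r3: issue@4 deps=(2,2) exec_start@5 write@7
I4 mul r2: issue@5 deps=(3,3) exec_start@7 write@10
I5 mul r4: issue@6 deps=(None,None) exec_start@6 write@8
I6 add r1: issue@7 deps=(3,3) exec_start@7 write@10

Answer: 4 5 5 7 10 8 10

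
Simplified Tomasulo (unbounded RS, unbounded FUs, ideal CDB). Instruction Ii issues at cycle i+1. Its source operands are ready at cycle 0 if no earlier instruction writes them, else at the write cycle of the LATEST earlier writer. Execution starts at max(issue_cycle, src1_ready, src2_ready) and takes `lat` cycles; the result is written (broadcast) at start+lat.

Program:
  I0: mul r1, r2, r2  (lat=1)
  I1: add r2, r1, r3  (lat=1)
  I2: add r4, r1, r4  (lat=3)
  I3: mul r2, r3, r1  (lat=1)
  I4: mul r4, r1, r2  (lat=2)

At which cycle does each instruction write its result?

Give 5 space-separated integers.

Answer: 2 3 6 5 7

Derivation:
I0 mul r1: issue@1 deps=(None,None) exec_start@1 write@2
I1 add r2: issue@2 deps=(0,None) exec_start@2 write@3
I2 add r4: issue@3 deps=(0,None) exec_start@3 write@6
I3 mul r2: issue@4 deps=(None,0) exec_start@4 write@5
I4 mul r4: issue@5 deps=(0,3) exec_start@5 write@7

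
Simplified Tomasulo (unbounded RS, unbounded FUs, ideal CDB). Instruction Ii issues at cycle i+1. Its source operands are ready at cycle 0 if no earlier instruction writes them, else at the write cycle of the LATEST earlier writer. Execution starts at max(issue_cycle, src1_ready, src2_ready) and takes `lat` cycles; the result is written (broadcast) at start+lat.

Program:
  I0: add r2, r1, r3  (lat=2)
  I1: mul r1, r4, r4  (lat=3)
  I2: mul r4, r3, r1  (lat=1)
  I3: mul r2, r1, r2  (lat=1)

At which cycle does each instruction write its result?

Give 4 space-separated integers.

I0 add r2: issue@1 deps=(None,None) exec_start@1 write@3
I1 mul r1: issue@2 deps=(None,None) exec_start@2 write@5
I2 mul r4: issue@3 deps=(None,1) exec_start@5 write@6
I3 mul r2: issue@4 deps=(1,0) exec_start@5 write@6

Answer: 3 5 6 6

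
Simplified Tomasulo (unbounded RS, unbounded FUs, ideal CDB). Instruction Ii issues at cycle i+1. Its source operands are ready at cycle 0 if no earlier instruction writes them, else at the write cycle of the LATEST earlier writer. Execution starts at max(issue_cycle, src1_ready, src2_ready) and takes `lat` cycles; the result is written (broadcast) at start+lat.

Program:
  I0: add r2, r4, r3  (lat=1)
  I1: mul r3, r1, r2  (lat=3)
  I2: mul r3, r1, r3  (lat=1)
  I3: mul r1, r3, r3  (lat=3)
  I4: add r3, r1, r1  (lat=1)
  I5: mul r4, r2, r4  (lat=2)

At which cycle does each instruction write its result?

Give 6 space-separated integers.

Answer: 2 5 6 9 10 8

Derivation:
I0 add r2: issue@1 deps=(None,None) exec_start@1 write@2
I1 mul r3: issue@2 deps=(None,0) exec_start@2 write@5
I2 mul r3: issue@3 deps=(None,1) exec_start@5 write@6
I3 mul r1: issue@4 deps=(2,2) exec_start@6 write@9
I4 add r3: issue@5 deps=(3,3) exec_start@9 write@10
I5 mul r4: issue@6 deps=(0,None) exec_start@6 write@8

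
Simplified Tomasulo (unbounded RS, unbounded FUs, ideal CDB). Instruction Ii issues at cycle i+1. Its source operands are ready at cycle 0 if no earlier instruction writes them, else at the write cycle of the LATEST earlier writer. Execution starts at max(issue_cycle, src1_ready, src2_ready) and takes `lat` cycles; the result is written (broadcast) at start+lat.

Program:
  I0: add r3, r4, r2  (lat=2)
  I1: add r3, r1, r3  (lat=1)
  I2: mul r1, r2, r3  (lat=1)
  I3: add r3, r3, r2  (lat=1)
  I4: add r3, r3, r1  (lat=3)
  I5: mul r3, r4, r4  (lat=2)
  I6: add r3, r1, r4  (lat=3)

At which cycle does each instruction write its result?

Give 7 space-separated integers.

Answer: 3 4 5 5 8 8 10

Derivation:
I0 add r3: issue@1 deps=(None,None) exec_start@1 write@3
I1 add r3: issue@2 deps=(None,0) exec_start@3 write@4
I2 mul r1: issue@3 deps=(None,1) exec_start@4 write@5
I3 add r3: issue@4 deps=(1,None) exec_start@4 write@5
I4 add r3: issue@5 deps=(3,2) exec_start@5 write@8
I5 mul r3: issue@6 deps=(None,None) exec_start@6 write@8
I6 add r3: issue@7 deps=(2,None) exec_start@7 write@10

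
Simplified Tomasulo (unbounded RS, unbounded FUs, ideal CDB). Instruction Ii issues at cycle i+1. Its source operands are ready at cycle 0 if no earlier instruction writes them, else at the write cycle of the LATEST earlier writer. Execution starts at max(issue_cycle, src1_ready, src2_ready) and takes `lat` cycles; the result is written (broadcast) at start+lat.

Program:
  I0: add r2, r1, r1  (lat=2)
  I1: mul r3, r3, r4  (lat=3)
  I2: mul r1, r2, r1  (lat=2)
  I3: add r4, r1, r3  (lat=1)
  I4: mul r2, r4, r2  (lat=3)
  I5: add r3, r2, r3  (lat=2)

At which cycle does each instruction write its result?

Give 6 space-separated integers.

I0 add r2: issue@1 deps=(None,None) exec_start@1 write@3
I1 mul r3: issue@2 deps=(None,None) exec_start@2 write@5
I2 mul r1: issue@3 deps=(0,None) exec_start@3 write@5
I3 add r4: issue@4 deps=(2,1) exec_start@5 write@6
I4 mul r2: issue@5 deps=(3,0) exec_start@6 write@9
I5 add r3: issue@6 deps=(4,1) exec_start@9 write@11

Answer: 3 5 5 6 9 11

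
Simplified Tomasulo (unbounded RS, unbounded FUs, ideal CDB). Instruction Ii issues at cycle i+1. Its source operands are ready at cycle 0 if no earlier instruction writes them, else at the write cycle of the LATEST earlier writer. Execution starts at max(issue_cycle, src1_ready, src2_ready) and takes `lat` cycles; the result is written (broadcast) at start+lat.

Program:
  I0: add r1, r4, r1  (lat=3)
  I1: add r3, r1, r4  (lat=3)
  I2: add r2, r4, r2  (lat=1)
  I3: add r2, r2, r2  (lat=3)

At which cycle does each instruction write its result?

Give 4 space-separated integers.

Answer: 4 7 4 7

Derivation:
I0 add r1: issue@1 deps=(None,None) exec_start@1 write@4
I1 add r3: issue@2 deps=(0,None) exec_start@4 write@7
I2 add r2: issue@3 deps=(None,None) exec_start@3 write@4
I3 add r2: issue@4 deps=(2,2) exec_start@4 write@7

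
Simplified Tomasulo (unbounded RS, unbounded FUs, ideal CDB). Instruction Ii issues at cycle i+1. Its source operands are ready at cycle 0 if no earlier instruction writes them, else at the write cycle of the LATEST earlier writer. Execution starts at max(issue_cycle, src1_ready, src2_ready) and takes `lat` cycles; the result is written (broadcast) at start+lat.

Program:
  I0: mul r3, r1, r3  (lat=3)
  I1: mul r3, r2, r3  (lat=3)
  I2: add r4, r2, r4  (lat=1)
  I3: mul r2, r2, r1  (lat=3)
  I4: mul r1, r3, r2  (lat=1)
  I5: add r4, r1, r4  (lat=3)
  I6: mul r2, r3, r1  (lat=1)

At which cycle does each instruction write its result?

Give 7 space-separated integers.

I0 mul r3: issue@1 deps=(None,None) exec_start@1 write@4
I1 mul r3: issue@2 deps=(None,0) exec_start@4 write@7
I2 add r4: issue@3 deps=(None,None) exec_start@3 write@4
I3 mul r2: issue@4 deps=(None,None) exec_start@4 write@7
I4 mul r1: issue@5 deps=(1,3) exec_start@7 write@8
I5 add r4: issue@6 deps=(4,2) exec_start@8 write@11
I6 mul r2: issue@7 deps=(1,4) exec_start@8 write@9

Answer: 4 7 4 7 8 11 9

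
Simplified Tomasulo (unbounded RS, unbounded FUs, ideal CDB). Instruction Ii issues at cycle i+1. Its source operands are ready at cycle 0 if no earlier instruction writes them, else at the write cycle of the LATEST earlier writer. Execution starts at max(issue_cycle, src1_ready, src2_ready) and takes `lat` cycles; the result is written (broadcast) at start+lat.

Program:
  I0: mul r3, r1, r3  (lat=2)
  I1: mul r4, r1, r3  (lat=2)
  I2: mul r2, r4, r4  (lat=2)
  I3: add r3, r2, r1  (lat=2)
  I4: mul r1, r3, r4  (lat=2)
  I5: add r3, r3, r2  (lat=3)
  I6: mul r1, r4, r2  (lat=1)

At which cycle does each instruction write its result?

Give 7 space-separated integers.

I0 mul r3: issue@1 deps=(None,None) exec_start@1 write@3
I1 mul r4: issue@2 deps=(None,0) exec_start@3 write@5
I2 mul r2: issue@3 deps=(1,1) exec_start@5 write@7
I3 add r3: issue@4 deps=(2,None) exec_start@7 write@9
I4 mul r1: issue@5 deps=(3,1) exec_start@9 write@11
I5 add r3: issue@6 deps=(3,2) exec_start@9 write@12
I6 mul r1: issue@7 deps=(1,2) exec_start@7 write@8

Answer: 3 5 7 9 11 12 8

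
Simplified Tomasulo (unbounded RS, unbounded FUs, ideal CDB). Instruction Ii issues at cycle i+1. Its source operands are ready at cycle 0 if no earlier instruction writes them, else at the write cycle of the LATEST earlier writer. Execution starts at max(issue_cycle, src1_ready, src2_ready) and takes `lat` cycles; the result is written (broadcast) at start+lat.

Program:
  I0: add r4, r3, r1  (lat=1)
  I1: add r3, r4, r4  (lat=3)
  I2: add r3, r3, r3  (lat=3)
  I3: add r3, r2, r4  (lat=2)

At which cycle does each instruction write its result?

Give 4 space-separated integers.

Answer: 2 5 8 6

Derivation:
I0 add r4: issue@1 deps=(None,None) exec_start@1 write@2
I1 add r3: issue@2 deps=(0,0) exec_start@2 write@5
I2 add r3: issue@3 deps=(1,1) exec_start@5 write@8
I3 add r3: issue@4 deps=(None,0) exec_start@4 write@6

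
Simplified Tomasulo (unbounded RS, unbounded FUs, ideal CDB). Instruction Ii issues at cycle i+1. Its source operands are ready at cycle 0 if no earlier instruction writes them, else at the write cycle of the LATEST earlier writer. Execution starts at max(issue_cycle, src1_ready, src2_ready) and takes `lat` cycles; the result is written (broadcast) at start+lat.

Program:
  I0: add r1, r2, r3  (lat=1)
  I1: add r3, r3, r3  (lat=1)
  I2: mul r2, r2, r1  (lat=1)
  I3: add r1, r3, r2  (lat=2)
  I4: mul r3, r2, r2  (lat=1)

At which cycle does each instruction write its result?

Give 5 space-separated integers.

I0 add r1: issue@1 deps=(None,None) exec_start@1 write@2
I1 add r3: issue@2 deps=(None,None) exec_start@2 write@3
I2 mul r2: issue@3 deps=(None,0) exec_start@3 write@4
I3 add r1: issue@4 deps=(1,2) exec_start@4 write@6
I4 mul r3: issue@5 deps=(2,2) exec_start@5 write@6

Answer: 2 3 4 6 6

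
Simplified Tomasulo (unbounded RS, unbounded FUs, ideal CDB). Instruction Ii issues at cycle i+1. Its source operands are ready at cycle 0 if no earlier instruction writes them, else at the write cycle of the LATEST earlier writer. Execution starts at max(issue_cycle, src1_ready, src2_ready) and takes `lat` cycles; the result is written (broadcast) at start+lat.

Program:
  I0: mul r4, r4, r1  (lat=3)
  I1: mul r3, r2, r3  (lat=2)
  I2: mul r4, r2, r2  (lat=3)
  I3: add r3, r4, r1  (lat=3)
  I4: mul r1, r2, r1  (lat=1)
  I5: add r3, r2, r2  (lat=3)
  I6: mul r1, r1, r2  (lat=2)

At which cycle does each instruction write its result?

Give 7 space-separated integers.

I0 mul r4: issue@1 deps=(None,None) exec_start@1 write@4
I1 mul r3: issue@2 deps=(None,None) exec_start@2 write@4
I2 mul r4: issue@3 deps=(None,None) exec_start@3 write@6
I3 add r3: issue@4 deps=(2,None) exec_start@6 write@9
I4 mul r1: issue@5 deps=(None,None) exec_start@5 write@6
I5 add r3: issue@6 deps=(None,None) exec_start@6 write@9
I6 mul r1: issue@7 deps=(4,None) exec_start@7 write@9

Answer: 4 4 6 9 6 9 9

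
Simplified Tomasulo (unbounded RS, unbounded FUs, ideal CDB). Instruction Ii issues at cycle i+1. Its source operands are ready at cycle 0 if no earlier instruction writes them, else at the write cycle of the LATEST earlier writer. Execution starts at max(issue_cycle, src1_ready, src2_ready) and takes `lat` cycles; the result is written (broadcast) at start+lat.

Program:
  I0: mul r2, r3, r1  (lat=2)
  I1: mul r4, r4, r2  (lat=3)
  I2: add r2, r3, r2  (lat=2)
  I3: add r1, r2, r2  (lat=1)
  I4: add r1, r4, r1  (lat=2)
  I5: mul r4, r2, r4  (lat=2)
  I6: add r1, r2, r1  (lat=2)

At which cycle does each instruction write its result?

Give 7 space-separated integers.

I0 mul r2: issue@1 deps=(None,None) exec_start@1 write@3
I1 mul r4: issue@2 deps=(None,0) exec_start@3 write@6
I2 add r2: issue@3 deps=(None,0) exec_start@3 write@5
I3 add r1: issue@4 deps=(2,2) exec_start@5 write@6
I4 add r1: issue@5 deps=(1,3) exec_start@6 write@8
I5 mul r4: issue@6 deps=(2,1) exec_start@6 write@8
I6 add r1: issue@7 deps=(2,4) exec_start@8 write@10

Answer: 3 6 5 6 8 8 10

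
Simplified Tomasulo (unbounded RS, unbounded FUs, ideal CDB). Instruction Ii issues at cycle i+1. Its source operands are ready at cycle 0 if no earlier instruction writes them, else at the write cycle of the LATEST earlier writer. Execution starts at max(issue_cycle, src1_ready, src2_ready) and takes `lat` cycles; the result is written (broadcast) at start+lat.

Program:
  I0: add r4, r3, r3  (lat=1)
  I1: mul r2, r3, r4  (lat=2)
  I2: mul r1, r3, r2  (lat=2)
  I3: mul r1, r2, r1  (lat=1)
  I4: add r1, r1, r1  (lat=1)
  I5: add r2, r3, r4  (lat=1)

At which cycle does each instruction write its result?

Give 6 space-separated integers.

I0 add r4: issue@1 deps=(None,None) exec_start@1 write@2
I1 mul r2: issue@2 deps=(None,0) exec_start@2 write@4
I2 mul r1: issue@3 deps=(None,1) exec_start@4 write@6
I3 mul r1: issue@4 deps=(1,2) exec_start@6 write@7
I4 add r1: issue@5 deps=(3,3) exec_start@7 write@8
I5 add r2: issue@6 deps=(None,0) exec_start@6 write@7

Answer: 2 4 6 7 8 7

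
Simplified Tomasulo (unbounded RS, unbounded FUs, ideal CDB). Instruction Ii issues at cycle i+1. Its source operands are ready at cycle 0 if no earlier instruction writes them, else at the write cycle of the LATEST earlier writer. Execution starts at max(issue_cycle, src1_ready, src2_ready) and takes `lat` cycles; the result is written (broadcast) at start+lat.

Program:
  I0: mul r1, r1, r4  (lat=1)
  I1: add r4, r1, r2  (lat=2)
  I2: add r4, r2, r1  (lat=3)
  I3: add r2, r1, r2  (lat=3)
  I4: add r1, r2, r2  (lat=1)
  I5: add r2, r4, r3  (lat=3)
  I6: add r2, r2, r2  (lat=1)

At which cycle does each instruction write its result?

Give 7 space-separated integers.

I0 mul r1: issue@1 deps=(None,None) exec_start@1 write@2
I1 add r4: issue@2 deps=(0,None) exec_start@2 write@4
I2 add r4: issue@3 deps=(None,0) exec_start@3 write@6
I3 add r2: issue@4 deps=(0,None) exec_start@4 write@7
I4 add r1: issue@5 deps=(3,3) exec_start@7 write@8
I5 add r2: issue@6 deps=(2,None) exec_start@6 write@9
I6 add r2: issue@7 deps=(5,5) exec_start@9 write@10

Answer: 2 4 6 7 8 9 10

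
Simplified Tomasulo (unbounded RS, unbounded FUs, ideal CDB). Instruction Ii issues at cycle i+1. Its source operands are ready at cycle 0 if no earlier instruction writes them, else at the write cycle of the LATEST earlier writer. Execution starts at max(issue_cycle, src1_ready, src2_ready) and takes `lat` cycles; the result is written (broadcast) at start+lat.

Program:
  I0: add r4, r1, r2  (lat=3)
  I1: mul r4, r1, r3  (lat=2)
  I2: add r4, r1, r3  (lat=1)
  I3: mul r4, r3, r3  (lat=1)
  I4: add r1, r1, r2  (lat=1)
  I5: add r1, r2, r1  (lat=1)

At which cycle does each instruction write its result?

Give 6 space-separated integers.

Answer: 4 4 4 5 6 7

Derivation:
I0 add r4: issue@1 deps=(None,None) exec_start@1 write@4
I1 mul r4: issue@2 deps=(None,None) exec_start@2 write@4
I2 add r4: issue@3 deps=(None,None) exec_start@3 write@4
I3 mul r4: issue@4 deps=(None,None) exec_start@4 write@5
I4 add r1: issue@5 deps=(None,None) exec_start@5 write@6
I5 add r1: issue@6 deps=(None,4) exec_start@6 write@7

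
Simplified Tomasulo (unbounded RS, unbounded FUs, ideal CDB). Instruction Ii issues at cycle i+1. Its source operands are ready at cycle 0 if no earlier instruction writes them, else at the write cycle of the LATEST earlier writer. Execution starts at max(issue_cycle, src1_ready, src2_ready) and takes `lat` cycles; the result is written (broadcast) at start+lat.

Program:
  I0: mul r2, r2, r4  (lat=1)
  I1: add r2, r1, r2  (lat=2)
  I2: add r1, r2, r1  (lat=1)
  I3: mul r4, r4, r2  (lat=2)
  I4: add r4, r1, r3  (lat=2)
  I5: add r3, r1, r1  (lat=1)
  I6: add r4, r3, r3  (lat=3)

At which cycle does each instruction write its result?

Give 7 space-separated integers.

Answer: 2 4 5 6 7 7 10

Derivation:
I0 mul r2: issue@1 deps=(None,None) exec_start@1 write@2
I1 add r2: issue@2 deps=(None,0) exec_start@2 write@4
I2 add r1: issue@3 deps=(1,None) exec_start@4 write@5
I3 mul r4: issue@4 deps=(None,1) exec_start@4 write@6
I4 add r4: issue@5 deps=(2,None) exec_start@5 write@7
I5 add r3: issue@6 deps=(2,2) exec_start@6 write@7
I6 add r4: issue@7 deps=(5,5) exec_start@7 write@10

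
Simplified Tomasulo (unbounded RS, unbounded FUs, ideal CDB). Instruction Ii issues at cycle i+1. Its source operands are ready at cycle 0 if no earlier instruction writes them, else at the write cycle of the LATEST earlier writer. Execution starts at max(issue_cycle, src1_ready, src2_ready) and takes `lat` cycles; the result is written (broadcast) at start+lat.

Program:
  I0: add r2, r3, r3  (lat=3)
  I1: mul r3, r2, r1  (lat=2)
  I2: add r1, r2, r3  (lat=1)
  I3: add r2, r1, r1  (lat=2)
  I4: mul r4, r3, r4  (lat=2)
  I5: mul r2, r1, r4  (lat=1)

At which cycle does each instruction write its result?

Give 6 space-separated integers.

Answer: 4 6 7 9 8 9

Derivation:
I0 add r2: issue@1 deps=(None,None) exec_start@1 write@4
I1 mul r3: issue@2 deps=(0,None) exec_start@4 write@6
I2 add r1: issue@3 deps=(0,1) exec_start@6 write@7
I3 add r2: issue@4 deps=(2,2) exec_start@7 write@9
I4 mul r4: issue@5 deps=(1,None) exec_start@6 write@8
I5 mul r2: issue@6 deps=(2,4) exec_start@8 write@9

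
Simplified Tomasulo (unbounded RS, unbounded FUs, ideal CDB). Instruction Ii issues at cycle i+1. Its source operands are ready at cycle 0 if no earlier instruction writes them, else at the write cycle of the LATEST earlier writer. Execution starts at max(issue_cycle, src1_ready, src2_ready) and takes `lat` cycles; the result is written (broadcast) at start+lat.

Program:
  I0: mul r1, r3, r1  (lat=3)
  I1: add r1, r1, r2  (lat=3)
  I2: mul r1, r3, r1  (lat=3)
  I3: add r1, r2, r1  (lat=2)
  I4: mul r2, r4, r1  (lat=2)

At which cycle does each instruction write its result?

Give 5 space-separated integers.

I0 mul r1: issue@1 deps=(None,None) exec_start@1 write@4
I1 add r1: issue@2 deps=(0,None) exec_start@4 write@7
I2 mul r1: issue@3 deps=(None,1) exec_start@7 write@10
I3 add r1: issue@4 deps=(None,2) exec_start@10 write@12
I4 mul r2: issue@5 deps=(None,3) exec_start@12 write@14

Answer: 4 7 10 12 14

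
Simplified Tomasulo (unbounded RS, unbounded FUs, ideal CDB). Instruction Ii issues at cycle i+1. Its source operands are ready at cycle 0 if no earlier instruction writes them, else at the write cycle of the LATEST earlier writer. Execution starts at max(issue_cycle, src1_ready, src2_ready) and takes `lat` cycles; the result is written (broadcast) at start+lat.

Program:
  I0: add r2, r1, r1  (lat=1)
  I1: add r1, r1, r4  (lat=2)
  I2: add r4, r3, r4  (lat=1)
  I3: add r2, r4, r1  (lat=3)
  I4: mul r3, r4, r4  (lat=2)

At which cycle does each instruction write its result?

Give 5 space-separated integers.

I0 add r2: issue@1 deps=(None,None) exec_start@1 write@2
I1 add r1: issue@2 deps=(None,None) exec_start@2 write@4
I2 add r4: issue@3 deps=(None,None) exec_start@3 write@4
I3 add r2: issue@4 deps=(2,1) exec_start@4 write@7
I4 mul r3: issue@5 deps=(2,2) exec_start@5 write@7

Answer: 2 4 4 7 7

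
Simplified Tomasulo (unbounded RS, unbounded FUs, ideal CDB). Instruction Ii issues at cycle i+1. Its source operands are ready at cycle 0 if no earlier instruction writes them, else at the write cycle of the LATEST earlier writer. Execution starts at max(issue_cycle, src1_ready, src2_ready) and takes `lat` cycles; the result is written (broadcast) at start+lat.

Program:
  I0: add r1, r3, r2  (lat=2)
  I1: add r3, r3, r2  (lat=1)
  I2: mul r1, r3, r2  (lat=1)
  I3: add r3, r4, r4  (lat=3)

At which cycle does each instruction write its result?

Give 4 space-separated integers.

I0 add r1: issue@1 deps=(None,None) exec_start@1 write@3
I1 add r3: issue@2 deps=(None,None) exec_start@2 write@3
I2 mul r1: issue@3 deps=(1,None) exec_start@3 write@4
I3 add r3: issue@4 deps=(None,None) exec_start@4 write@7

Answer: 3 3 4 7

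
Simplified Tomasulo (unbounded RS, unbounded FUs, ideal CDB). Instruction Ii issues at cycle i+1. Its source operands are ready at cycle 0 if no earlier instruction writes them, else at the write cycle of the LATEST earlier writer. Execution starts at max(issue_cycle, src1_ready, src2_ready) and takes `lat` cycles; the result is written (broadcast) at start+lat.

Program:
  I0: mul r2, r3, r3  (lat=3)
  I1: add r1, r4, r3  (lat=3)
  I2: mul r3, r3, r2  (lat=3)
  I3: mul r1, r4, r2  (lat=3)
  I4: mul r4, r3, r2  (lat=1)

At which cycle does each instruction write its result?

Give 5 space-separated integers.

Answer: 4 5 7 7 8

Derivation:
I0 mul r2: issue@1 deps=(None,None) exec_start@1 write@4
I1 add r1: issue@2 deps=(None,None) exec_start@2 write@5
I2 mul r3: issue@3 deps=(None,0) exec_start@4 write@7
I3 mul r1: issue@4 deps=(None,0) exec_start@4 write@7
I4 mul r4: issue@5 deps=(2,0) exec_start@7 write@8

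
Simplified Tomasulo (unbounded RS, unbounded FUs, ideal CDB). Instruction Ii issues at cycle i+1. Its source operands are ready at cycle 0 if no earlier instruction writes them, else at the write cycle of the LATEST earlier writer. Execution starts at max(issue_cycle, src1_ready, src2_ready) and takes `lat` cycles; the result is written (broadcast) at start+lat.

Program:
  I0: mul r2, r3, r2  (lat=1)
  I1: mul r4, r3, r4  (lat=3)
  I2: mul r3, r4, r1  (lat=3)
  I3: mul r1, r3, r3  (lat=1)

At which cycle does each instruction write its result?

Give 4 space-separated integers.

I0 mul r2: issue@1 deps=(None,None) exec_start@1 write@2
I1 mul r4: issue@2 deps=(None,None) exec_start@2 write@5
I2 mul r3: issue@3 deps=(1,None) exec_start@5 write@8
I3 mul r1: issue@4 deps=(2,2) exec_start@8 write@9

Answer: 2 5 8 9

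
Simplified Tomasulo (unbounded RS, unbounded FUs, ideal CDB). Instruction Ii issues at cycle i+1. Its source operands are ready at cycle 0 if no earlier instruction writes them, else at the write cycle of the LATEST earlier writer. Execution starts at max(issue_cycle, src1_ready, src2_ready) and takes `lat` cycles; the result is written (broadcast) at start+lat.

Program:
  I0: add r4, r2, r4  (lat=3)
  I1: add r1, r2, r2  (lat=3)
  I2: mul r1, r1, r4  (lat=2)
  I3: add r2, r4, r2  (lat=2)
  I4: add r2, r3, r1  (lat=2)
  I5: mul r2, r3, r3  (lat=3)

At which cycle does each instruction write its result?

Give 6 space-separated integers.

Answer: 4 5 7 6 9 9

Derivation:
I0 add r4: issue@1 deps=(None,None) exec_start@1 write@4
I1 add r1: issue@2 deps=(None,None) exec_start@2 write@5
I2 mul r1: issue@3 deps=(1,0) exec_start@5 write@7
I3 add r2: issue@4 deps=(0,None) exec_start@4 write@6
I4 add r2: issue@5 deps=(None,2) exec_start@7 write@9
I5 mul r2: issue@6 deps=(None,None) exec_start@6 write@9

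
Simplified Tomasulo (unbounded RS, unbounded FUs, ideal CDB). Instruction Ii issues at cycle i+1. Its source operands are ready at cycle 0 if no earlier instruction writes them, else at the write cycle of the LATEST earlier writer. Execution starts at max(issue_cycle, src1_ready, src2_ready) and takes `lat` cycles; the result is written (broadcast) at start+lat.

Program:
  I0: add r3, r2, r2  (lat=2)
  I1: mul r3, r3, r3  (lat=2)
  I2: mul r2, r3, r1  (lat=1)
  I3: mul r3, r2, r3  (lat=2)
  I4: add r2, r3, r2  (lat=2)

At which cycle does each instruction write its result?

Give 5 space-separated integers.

I0 add r3: issue@1 deps=(None,None) exec_start@1 write@3
I1 mul r3: issue@2 deps=(0,0) exec_start@3 write@5
I2 mul r2: issue@3 deps=(1,None) exec_start@5 write@6
I3 mul r3: issue@4 deps=(2,1) exec_start@6 write@8
I4 add r2: issue@5 deps=(3,2) exec_start@8 write@10

Answer: 3 5 6 8 10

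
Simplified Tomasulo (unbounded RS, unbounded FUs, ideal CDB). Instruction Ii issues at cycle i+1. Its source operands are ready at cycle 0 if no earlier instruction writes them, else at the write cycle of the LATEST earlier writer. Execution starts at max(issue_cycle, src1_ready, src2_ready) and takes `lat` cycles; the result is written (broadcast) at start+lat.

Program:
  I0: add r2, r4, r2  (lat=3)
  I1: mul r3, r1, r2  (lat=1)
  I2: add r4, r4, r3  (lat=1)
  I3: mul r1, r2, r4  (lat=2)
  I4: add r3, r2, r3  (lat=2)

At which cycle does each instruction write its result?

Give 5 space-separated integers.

I0 add r2: issue@1 deps=(None,None) exec_start@1 write@4
I1 mul r3: issue@2 deps=(None,0) exec_start@4 write@5
I2 add r4: issue@3 deps=(None,1) exec_start@5 write@6
I3 mul r1: issue@4 deps=(0,2) exec_start@6 write@8
I4 add r3: issue@5 deps=(0,1) exec_start@5 write@7

Answer: 4 5 6 8 7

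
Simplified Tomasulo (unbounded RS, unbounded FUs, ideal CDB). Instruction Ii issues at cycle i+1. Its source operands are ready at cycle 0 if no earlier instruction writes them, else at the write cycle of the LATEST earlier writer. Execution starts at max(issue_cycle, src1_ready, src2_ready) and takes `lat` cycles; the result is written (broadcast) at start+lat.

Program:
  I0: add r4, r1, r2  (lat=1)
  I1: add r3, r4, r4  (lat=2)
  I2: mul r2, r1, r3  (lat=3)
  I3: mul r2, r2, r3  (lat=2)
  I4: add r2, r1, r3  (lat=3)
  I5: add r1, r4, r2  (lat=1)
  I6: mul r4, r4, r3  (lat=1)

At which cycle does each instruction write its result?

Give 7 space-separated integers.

Answer: 2 4 7 9 8 9 8

Derivation:
I0 add r4: issue@1 deps=(None,None) exec_start@1 write@2
I1 add r3: issue@2 deps=(0,0) exec_start@2 write@4
I2 mul r2: issue@3 deps=(None,1) exec_start@4 write@7
I3 mul r2: issue@4 deps=(2,1) exec_start@7 write@9
I4 add r2: issue@5 deps=(None,1) exec_start@5 write@8
I5 add r1: issue@6 deps=(0,4) exec_start@8 write@9
I6 mul r4: issue@7 deps=(0,1) exec_start@7 write@8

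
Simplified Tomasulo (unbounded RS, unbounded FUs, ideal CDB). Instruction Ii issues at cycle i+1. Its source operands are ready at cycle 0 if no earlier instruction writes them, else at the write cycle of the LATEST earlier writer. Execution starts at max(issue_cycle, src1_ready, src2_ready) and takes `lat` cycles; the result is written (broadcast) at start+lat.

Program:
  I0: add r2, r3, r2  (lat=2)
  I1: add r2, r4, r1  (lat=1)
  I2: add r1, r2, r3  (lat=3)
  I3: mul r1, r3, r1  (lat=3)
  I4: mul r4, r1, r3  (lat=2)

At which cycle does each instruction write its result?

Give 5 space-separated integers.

I0 add r2: issue@1 deps=(None,None) exec_start@1 write@3
I1 add r2: issue@2 deps=(None,None) exec_start@2 write@3
I2 add r1: issue@3 deps=(1,None) exec_start@3 write@6
I3 mul r1: issue@4 deps=(None,2) exec_start@6 write@9
I4 mul r4: issue@5 deps=(3,None) exec_start@9 write@11

Answer: 3 3 6 9 11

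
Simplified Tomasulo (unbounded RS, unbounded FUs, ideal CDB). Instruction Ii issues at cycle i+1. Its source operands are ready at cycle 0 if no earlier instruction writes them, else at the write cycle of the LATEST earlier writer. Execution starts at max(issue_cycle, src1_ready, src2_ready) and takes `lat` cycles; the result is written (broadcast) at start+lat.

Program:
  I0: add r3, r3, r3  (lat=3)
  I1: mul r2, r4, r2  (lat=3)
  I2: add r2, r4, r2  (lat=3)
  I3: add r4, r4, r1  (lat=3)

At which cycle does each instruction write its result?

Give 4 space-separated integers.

Answer: 4 5 8 7

Derivation:
I0 add r3: issue@1 deps=(None,None) exec_start@1 write@4
I1 mul r2: issue@2 deps=(None,None) exec_start@2 write@5
I2 add r2: issue@3 deps=(None,1) exec_start@5 write@8
I3 add r4: issue@4 deps=(None,None) exec_start@4 write@7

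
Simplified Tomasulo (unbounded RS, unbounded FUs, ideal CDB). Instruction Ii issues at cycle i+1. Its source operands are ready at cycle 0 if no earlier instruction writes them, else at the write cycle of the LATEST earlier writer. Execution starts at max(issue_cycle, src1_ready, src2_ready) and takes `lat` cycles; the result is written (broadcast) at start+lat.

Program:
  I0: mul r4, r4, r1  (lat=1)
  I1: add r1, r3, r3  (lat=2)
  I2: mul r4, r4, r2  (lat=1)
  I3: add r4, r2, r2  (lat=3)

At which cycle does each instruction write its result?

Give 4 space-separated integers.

I0 mul r4: issue@1 deps=(None,None) exec_start@1 write@2
I1 add r1: issue@2 deps=(None,None) exec_start@2 write@4
I2 mul r4: issue@3 deps=(0,None) exec_start@3 write@4
I3 add r4: issue@4 deps=(None,None) exec_start@4 write@7

Answer: 2 4 4 7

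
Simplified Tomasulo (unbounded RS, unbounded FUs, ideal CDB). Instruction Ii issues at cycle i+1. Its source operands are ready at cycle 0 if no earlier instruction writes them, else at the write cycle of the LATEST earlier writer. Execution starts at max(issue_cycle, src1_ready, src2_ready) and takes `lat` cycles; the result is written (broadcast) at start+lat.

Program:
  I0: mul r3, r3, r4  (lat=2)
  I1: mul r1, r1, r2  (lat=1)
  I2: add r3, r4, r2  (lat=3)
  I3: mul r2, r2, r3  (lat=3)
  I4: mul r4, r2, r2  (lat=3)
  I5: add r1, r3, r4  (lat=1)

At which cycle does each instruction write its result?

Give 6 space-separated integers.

I0 mul r3: issue@1 deps=(None,None) exec_start@1 write@3
I1 mul r1: issue@2 deps=(None,None) exec_start@2 write@3
I2 add r3: issue@3 deps=(None,None) exec_start@3 write@6
I3 mul r2: issue@4 deps=(None,2) exec_start@6 write@9
I4 mul r4: issue@5 deps=(3,3) exec_start@9 write@12
I5 add r1: issue@6 deps=(2,4) exec_start@12 write@13

Answer: 3 3 6 9 12 13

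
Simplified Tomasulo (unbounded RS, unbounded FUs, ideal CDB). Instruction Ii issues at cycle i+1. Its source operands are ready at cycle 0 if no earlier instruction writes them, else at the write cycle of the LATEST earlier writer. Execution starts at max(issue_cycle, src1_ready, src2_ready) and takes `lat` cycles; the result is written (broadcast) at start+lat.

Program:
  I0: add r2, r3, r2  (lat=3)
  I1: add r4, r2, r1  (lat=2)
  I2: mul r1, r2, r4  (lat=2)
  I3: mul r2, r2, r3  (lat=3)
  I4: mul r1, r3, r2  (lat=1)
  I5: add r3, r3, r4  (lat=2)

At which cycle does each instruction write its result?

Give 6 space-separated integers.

I0 add r2: issue@1 deps=(None,None) exec_start@1 write@4
I1 add r4: issue@2 deps=(0,None) exec_start@4 write@6
I2 mul r1: issue@3 deps=(0,1) exec_start@6 write@8
I3 mul r2: issue@4 deps=(0,None) exec_start@4 write@7
I4 mul r1: issue@5 deps=(None,3) exec_start@7 write@8
I5 add r3: issue@6 deps=(None,1) exec_start@6 write@8

Answer: 4 6 8 7 8 8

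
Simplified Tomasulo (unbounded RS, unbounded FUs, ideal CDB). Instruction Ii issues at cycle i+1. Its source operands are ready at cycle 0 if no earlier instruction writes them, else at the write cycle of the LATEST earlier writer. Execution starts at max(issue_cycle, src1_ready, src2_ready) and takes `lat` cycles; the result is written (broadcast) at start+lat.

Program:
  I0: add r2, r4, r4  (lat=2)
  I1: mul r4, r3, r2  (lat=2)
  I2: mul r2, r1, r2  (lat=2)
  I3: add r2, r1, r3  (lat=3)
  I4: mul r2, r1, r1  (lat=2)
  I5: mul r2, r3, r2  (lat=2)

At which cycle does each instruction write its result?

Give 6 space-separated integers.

I0 add r2: issue@1 deps=(None,None) exec_start@1 write@3
I1 mul r4: issue@2 deps=(None,0) exec_start@3 write@5
I2 mul r2: issue@3 deps=(None,0) exec_start@3 write@5
I3 add r2: issue@4 deps=(None,None) exec_start@4 write@7
I4 mul r2: issue@5 deps=(None,None) exec_start@5 write@7
I5 mul r2: issue@6 deps=(None,4) exec_start@7 write@9

Answer: 3 5 5 7 7 9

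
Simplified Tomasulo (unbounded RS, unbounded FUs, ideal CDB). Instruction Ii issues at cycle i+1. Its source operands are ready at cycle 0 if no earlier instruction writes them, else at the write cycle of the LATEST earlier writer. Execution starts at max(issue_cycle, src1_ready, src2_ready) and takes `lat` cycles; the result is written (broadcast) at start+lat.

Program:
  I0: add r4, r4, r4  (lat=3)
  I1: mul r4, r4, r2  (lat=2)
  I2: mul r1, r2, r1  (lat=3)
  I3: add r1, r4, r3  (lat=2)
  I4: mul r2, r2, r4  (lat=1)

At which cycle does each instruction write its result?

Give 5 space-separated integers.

Answer: 4 6 6 8 7

Derivation:
I0 add r4: issue@1 deps=(None,None) exec_start@1 write@4
I1 mul r4: issue@2 deps=(0,None) exec_start@4 write@6
I2 mul r1: issue@3 deps=(None,None) exec_start@3 write@6
I3 add r1: issue@4 deps=(1,None) exec_start@6 write@8
I4 mul r2: issue@5 deps=(None,1) exec_start@6 write@7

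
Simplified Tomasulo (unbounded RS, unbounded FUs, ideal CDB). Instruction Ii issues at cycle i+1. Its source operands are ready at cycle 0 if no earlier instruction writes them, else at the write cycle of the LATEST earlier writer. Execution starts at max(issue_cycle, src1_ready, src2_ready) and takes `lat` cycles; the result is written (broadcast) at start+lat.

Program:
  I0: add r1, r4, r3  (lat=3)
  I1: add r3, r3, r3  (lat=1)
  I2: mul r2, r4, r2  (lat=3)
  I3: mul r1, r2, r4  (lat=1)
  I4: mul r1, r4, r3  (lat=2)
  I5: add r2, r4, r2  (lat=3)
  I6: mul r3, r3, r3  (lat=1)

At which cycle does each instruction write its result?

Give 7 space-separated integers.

Answer: 4 3 6 7 7 9 8

Derivation:
I0 add r1: issue@1 deps=(None,None) exec_start@1 write@4
I1 add r3: issue@2 deps=(None,None) exec_start@2 write@3
I2 mul r2: issue@3 deps=(None,None) exec_start@3 write@6
I3 mul r1: issue@4 deps=(2,None) exec_start@6 write@7
I4 mul r1: issue@5 deps=(None,1) exec_start@5 write@7
I5 add r2: issue@6 deps=(None,2) exec_start@6 write@9
I6 mul r3: issue@7 deps=(1,1) exec_start@7 write@8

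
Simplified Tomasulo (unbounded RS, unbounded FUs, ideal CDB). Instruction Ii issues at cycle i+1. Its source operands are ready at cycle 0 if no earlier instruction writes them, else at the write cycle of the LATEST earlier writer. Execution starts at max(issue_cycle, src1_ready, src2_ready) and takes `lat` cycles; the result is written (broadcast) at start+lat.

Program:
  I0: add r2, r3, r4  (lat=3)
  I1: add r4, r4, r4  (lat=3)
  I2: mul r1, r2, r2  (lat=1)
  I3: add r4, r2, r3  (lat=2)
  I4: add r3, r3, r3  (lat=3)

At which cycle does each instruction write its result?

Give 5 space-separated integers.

I0 add r2: issue@1 deps=(None,None) exec_start@1 write@4
I1 add r4: issue@2 deps=(None,None) exec_start@2 write@5
I2 mul r1: issue@3 deps=(0,0) exec_start@4 write@5
I3 add r4: issue@4 deps=(0,None) exec_start@4 write@6
I4 add r3: issue@5 deps=(None,None) exec_start@5 write@8

Answer: 4 5 5 6 8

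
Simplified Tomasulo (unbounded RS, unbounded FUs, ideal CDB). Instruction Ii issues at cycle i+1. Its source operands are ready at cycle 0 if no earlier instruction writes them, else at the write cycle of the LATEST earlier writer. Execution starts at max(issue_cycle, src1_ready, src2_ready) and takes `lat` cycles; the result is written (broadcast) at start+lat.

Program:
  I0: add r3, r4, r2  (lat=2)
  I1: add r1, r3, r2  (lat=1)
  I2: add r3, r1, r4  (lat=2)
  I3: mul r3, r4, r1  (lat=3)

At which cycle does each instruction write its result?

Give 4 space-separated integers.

Answer: 3 4 6 7

Derivation:
I0 add r3: issue@1 deps=(None,None) exec_start@1 write@3
I1 add r1: issue@2 deps=(0,None) exec_start@3 write@4
I2 add r3: issue@3 deps=(1,None) exec_start@4 write@6
I3 mul r3: issue@4 deps=(None,1) exec_start@4 write@7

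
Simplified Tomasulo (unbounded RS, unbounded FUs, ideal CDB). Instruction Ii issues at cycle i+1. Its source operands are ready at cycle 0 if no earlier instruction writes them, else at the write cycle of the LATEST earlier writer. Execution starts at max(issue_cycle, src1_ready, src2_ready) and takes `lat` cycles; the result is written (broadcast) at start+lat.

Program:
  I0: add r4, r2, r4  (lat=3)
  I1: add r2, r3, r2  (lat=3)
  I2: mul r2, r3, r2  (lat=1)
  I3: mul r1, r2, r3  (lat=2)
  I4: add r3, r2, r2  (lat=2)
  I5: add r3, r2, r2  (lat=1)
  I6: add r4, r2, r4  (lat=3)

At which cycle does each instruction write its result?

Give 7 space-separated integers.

Answer: 4 5 6 8 8 7 10

Derivation:
I0 add r4: issue@1 deps=(None,None) exec_start@1 write@4
I1 add r2: issue@2 deps=(None,None) exec_start@2 write@5
I2 mul r2: issue@3 deps=(None,1) exec_start@5 write@6
I3 mul r1: issue@4 deps=(2,None) exec_start@6 write@8
I4 add r3: issue@5 deps=(2,2) exec_start@6 write@8
I5 add r3: issue@6 deps=(2,2) exec_start@6 write@7
I6 add r4: issue@7 deps=(2,0) exec_start@7 write@10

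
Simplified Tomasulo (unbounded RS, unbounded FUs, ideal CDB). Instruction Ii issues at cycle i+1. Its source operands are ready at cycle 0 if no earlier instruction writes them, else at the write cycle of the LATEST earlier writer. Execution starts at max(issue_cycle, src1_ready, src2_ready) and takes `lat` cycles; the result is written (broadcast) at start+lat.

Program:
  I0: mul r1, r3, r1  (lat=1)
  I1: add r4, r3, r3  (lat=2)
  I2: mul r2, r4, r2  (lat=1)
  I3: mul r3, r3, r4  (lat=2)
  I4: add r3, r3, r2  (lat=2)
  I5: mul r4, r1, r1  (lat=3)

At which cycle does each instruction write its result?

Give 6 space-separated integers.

I0 mul r1: issue@1 deps=(None,None) exec_start@1 write@2
I1 add r4: issue@2 deps=(None,None) exec_start@2 write@4
I2 mul r2: issue@3 deps=(1,None) exec_start@4 write@5
I3 mul r3: issue@4 deps=(None,1) exec_start@4 write@6
I4 add r3: issue@5 deps=(3,2) exec_start@6 write@8
I5 mul r4: issue@6 deps=(0,0) exec_start@6 write@9

Answer: 2 4 5 6 8 9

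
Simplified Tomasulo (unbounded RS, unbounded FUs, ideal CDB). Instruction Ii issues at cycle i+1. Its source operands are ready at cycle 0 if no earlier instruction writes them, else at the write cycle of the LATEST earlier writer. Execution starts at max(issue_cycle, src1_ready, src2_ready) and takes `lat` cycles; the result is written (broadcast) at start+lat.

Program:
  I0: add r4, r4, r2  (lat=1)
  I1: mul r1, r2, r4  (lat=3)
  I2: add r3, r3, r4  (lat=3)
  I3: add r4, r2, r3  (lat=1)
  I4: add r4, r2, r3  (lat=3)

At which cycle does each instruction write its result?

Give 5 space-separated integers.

I0 add r4: issue@1 deps=(None,None) exec_start@1 write@2
I1 mul r1: issue@2 deps=(None,0) exec_start@2 write@5
I2 add r3: issue@3 deps=(None,0) exec_start@3 write@6
I3 add r4: issue@4 deps=(None,2) exec_start@6 write@7
I4 add r4: issue@5 deps=(None,2) exec_start@6 write@9

Answer: 2 5 6 7 9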